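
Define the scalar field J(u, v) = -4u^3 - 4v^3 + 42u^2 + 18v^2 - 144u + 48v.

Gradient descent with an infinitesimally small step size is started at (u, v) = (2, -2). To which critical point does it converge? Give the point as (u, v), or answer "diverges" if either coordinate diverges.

J is separable, so gradient descent decouples: u follows -∂J/∂u, v follows -∂J/∂v.
∂J/∂u = -12(u - 4)(u - 3); at u=2 this is -24, so u increases.
∂J/∂v = -12(v - 4)(v + 1); at v=-2 this is -72, so v increases.
u converges to its nearest critical value 3 (a local min of the u-part); v converges to -1. The iterate converges to (3, -1).

(3, -1)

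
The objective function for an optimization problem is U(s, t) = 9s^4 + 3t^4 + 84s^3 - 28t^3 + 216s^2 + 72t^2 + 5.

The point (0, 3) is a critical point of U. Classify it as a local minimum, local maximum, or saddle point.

saddle point

The mixed partial ∂²U/∂s∂t is 0, so the Hessian at any point is diag(U_ss, U_tt) = diag(36(3s^2 + 14s + 12), 12(3t^2 - 14t + 12)).
At (0, 3): H = diag(432, -36).
The eigenvalues have opposite signs, so H is indefinite: a saddle point.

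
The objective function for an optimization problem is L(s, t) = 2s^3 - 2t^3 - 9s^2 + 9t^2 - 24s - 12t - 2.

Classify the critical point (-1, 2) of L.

The mixed partial ∂²L/∂s∂t is 0, so the Hessian at any point is diag(L_ss, L_tt) = diag(6(2s - 3), 6(-2t + 3)).
At (-1, 2): H = diag(-30, -6).
Both eigenvalues are negative, so H is negative definite: a local maximum.

local maximum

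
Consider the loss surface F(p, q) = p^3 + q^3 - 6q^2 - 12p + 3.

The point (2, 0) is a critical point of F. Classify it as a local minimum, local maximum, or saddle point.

saddle point

The mixed partial ∂²F/∂p∂q is 0, so the Hessian at any point is diag(F_pp, F_qq) = diag(6p, 6(q - 2)).
At (2, 0): H = diag(12, -12).
The eigenvalues have opposite signs, so H is indefinite: a saddle point.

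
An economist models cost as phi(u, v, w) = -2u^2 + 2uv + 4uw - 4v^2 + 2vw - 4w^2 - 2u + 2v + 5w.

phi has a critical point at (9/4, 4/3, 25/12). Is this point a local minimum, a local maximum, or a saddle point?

local maximum

The Hessian is constant: H = [[-4, 2, 4], [2, -8, 2], [4, 2, -8]].
Leading principal minors: Δ₁ = -4, Δ₂ = 28, Δ₃ = -48.
The minors alternate sign starting negative (−, +, −), so H is negative definite: a local maximum.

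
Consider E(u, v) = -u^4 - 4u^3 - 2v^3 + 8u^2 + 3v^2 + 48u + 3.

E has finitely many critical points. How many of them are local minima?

E separates as a function of u plus a function of v, so ∇E=0 decouples.
∂E/∂u = -4(u - 2)(u + 2)(u + 3) = 0 at u ∈ {-3, -2, 2}; ∂E/∂v = -6v(v - 1) = 0 at v ∈ {0, 1}.
The Hessian is diagonal: diag(E_uu, E_vv). Second derivatives: E_uu(-3)=-20, E_uu(-2)=16, E_uu(2)=-80; E_vv(0)=6, E_vv(1)=-6.
Local minima occur where both diagonal entries positive: (-2, 0). Count: 1.

1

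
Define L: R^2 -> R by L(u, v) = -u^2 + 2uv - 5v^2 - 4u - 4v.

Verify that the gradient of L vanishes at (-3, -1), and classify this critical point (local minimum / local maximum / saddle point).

local maximum

∇L = (-2u + 2v - 4, 2u - 10v - 4); substituting (-3, -1) gives ∇L = (0, 0), so (-3, -1) is indeed a critical point.
The Hessian of L is constant: H = [[-2, 2], [2, -10]].
det(H) = (-2)·(-10) − 2² = 16.
det(H) > 0 and tr(H) = -12 < 0, so H is negative definite and the point is a local maximum.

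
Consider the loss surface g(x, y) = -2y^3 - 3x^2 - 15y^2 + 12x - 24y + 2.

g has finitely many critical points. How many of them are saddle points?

1

g separates as a function of x plus a function of y, so ∇g=0 decouples.
∂g/∂x = -6(x - 2) = 0 at x ∈ {2}; ∂g/∂y = -6(y + 1)(y + 4) = 0 at y ∈ {-4, -1}.
The Hessian is diagonal: diag(g_xx, g_yy). Second derivatives: g_xx(2)=-6; g_yy(-4)=18, g_yy(-1)=-18.
Saddle points occur where the two diagonal entries have opposite signs: (2, -4). Count: 1.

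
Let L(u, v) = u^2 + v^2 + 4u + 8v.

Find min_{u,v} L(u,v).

L(u,v) separates as P(u) + Q(v), so its minimum is min P + min Q.
P'(u) = 2u + 4 vanishes at u ∈ {-2}; Q'(v) = 2v + 8 vanishes at v ∈ {-4}.
Local minima of P (where P''>0): P(-2)=-4. Local minima of Q: Q(-4)=-16.
So the global minimum of L is P(-2) + Q(-4) = -4 − 16 = -20, attained at (-2, -4).

-20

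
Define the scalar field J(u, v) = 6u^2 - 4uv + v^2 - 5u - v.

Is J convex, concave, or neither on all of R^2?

J is quadratic, so its Hessian is the constant matrix H = [[12, -4], [-4, 2]].
det(H) = 8, tr(H) = 14.
det(H) > 0 and tr(H) > 0, so H is positive definite everywhere: convex.

convex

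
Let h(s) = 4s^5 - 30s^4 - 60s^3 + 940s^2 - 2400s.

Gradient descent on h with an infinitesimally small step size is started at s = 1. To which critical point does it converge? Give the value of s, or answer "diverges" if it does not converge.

2

h'(s) = 20(s - 5)(s - 3)(s - 2)(s + 4), so h'(1) = -800.
Gradient descent moves in the -h' direction, i.e. s is increasing.
The nearest critical point in that direction is s = 2, where h'' = 360 > 0 (a local minimum). The iterate converges there.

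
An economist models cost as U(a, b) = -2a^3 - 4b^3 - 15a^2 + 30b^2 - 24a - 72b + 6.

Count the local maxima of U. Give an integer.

U separates as a function of a plus a function of b, so ∇U=0 decouples.
∂U/∂a = -6(a + 1)(a + 4) = 0 at a ∈ {-4, -1}; ∂U/∂b = -12(b - 3)(b - 2) = 0 at b ∈ {2, 3}.
The Hessian is diagonal: diag(U_aa, U_bb). Second derivatives: U_aa(-4)=18, U_aa(-1)=-18; U_bb(2)=12, U_bb(3)=-12.
Local maxima occur where both diagonal entries negative: (-1, 3). Count: 1.

1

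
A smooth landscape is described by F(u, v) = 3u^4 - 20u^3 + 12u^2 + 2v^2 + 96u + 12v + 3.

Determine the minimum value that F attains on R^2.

-76

F(u,v) separates as P(u) + Q(v) + 3, so its minimum is min P + min Q + 3.
P'(u) = 12(u - 4)(u - 2)(u + 1) vanishes at u ∈ {-1, 2, 4}; Q'(v) = 4v + 12 vanishes at v ∈ {-3}.
Local minima of P (where P''>0): P(-1)=-61, P(4)=64. Local minima of Q: Q(-3)=-18.
So the global minimum of F is P(-1) + Q(-3) + 3 = -61 − 18 + 3 = -76, attained at (-1, -3).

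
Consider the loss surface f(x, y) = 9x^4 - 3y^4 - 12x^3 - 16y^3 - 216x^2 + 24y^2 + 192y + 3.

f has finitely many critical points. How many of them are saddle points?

f separates as a function of x plus a function of y, so ∇f=0 decouples.
∂f/∂x = 36x(x - 4)(x + 3) = 0 at x ∈ {-3, 0, 4}; ∂f/∂y = -12(y - 2)(y + 2)(y + 4) = 0 at y ∈ {-4, -2, 2}.
The Hessian is diagonal: diag(f_xx, f_yy). Second derivatives: f_xx(-3)=756, f_xx(0)=-432, f_xx(4)=1008; f_yy(-4)=-144, f_yy(-2)=96, f_yy(2)=-288.
Saddle points occur where the two diagonal entries have opposite signs: (-3, -4), (-3, 2), (0, -2), (4, -4), (4, 2). Count: 5.

5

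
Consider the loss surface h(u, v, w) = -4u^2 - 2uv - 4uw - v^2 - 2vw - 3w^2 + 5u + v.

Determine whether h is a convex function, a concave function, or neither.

h is quadratic, so its Hessian is the constant matrix H = [[-8, -2, -4], [-2, -2, -2], [-4, -2, -6]].
Leading principal minors: -8, 12, -40.
Signs alternate −, +, − ⇒ H ≺ 0 ⇒ concave.

concave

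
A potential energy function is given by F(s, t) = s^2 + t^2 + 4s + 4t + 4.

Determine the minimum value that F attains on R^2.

F(s,t) separates as P(s) + Q(t) + 4, so its minimum is min P + min Q + 4.
P'(s) = 2s + 4 vanishes at s ∈ {-2}; Q'(t) = 2(t + 2) vanishes at t ∈ {-2}.
Local minima of P (where P''>0): P(-2)=-4. Local minima of Q: Q(-2)=-4.
So the global minimum of F is P(-2) + Q(-2) + 4 = -4 − 4 + 4 = -4, attained at (-2, -2).

-4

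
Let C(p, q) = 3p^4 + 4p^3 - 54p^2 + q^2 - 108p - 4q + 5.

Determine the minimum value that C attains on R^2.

-458

C(p,q) separates as A(p) + B(q) + 5, so its minimum is min A + min B + 5.
A'(p) = 12(p - 3)(p + 1)(p + 3) vanishes at p ∈ {-3, -1, 3}; B'(q) = 2q - 4 vanishes at q ∈ {2}.
Local minima of A (where A''>0): A(-3)=-27, A(3)=-459. Local minima of B: B(2)=-4.
So the global minimum of C is A(3) + B(2) + 5 = -459 − 4 + 5 = -458, attained at (3, 2).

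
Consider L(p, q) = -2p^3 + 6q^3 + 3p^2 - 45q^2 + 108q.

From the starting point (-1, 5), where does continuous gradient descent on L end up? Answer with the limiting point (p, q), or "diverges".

L is separable, so gradient descent decouples: p follows -∂L/∂p, q follows -∂L/∂q.
∂L/∂p = -6p(p - 1); at p=-1 this is -12, so p increases.
∂L/∂q = 18(q - 3)(q - 2); at q=5 this is 108, so q decreases.
p converges to its nearest critical value 0 (a local min of the p-part); q converges to 3. The iterate converges to (0, 3).

(0, 3)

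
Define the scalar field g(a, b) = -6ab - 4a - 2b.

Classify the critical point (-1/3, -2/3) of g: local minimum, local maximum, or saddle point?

saddle point

The Hessian of g is constant: H = [[0, -6], [-6, 0]].
det(H) = 0·0 − (-6)² = -36.
Since det(H) < 0, H is indefinite and the critical point is a saddle point.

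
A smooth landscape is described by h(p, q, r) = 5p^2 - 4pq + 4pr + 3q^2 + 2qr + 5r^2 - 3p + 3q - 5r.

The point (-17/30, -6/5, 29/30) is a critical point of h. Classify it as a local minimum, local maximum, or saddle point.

The Hessian is constant: H = [[10, -4, 4], [-4, 6, 2], [4, 2, 10]].
Leading principal minors: Δ₁ = 10, Δ₂ = 44, Δ₃ = 240.
All leading minors are positive, so H is positive definite: a local minimum.

local minimum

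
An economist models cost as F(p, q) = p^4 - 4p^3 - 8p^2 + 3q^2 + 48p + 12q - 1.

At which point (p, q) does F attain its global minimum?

(-2, -2)

F(p,q) separates as A(p) + B(q) − 1, so its minimum is min A + min B − 1.
A'(p) = 4(p - 3)(p - 2)(p + 2) vanishes at p ∈ {-2, 2, 3}; B'(q) = 6q + 12 vanishes at q ∈ {-2}.
Local minima of A (where A''>0): A(-2)=-80, A(3)=45. Local minima of B: B(-2)=-12.
So the global minimum of F is A(-2) + B(-2) − 1 = -80 − 12 − 1 = -93, attained at (-2, -2).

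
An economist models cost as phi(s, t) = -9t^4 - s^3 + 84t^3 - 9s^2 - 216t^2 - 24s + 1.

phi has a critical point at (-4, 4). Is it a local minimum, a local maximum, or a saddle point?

The mixed partial ∂²phi/∂s∂t is 0, so the Hessian at any point is diag(phi_ss, phi_tt) = diag(-6(s + 3), 36(-3t^2 + 14t - 12)).
At (-4, 4): H = diag(6, -144).
The eigenvalues have opposite signs, so H is indefinite: a saddle point.

saddle point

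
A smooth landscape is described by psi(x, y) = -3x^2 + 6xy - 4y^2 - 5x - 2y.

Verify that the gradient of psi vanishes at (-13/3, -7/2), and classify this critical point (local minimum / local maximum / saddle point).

∇psi = (-6x + 6y - 5, 6x - 8y - 2); substituting (-13/3, -7/2) gives ∇psi = (0, 0), so (-13/3, -7/2) is indeed a critical point.
The Hessian of psi is constant: H = [[-6, 6], [6, -8]].
det(H) = (-6)·(-8) − 6² = 12.
det(H) > 0 and tr(H) = -14 < 0, so H is negative definite and the point is a local maximum.

local maximum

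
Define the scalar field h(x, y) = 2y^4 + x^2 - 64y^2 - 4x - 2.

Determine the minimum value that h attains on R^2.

h(x,y) separates as P(x) + Q(y) − 2, so its minimum is min P + min Q − 2.
P'(x) = 2x - 4 vanishes at x ∈ {2}; Q'(y) = 8y(y - 4)(y + 4) vanishes at y ∈ {-4, 0, 4}.
Local minima of P (where P''>0): P(2)=-4. Local minima of Q: Q(-4)=-512, Q(4)=-512.
So the global minimum of h is P(2) + Q(-4) − 2 = -4 − 512 − 2 = -518, attained at (2, -4).

-518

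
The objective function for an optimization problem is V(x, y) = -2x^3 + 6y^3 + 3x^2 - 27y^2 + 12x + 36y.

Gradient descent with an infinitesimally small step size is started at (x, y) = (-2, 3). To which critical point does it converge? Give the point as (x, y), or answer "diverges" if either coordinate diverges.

(-1, 2)

V is separable, so gradient descent decouples: x follows -∂V/∂x, y follows -∂V/∂y.
∂V/∂x = -6(x - 2)(x + 1); at x=-2 this is -24, so x increases.
∂V/∂y = 18(y - 2)(y - 1); at y=3 this is 36, so y decreases.
x converges to its nearest critical value -1 (a local min of the x-part); y converges to 2. The iterate converges to (-1, 2).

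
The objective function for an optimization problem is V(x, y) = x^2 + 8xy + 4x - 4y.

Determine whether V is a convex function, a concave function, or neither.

neither

V is quadratic, so its Hessian is the constant matrix H = [[2, 8], [8, 0]].
det(H) = -64, tr(H) = 2.
det(H) < 0, so H is indefinite: neither convex nor concave.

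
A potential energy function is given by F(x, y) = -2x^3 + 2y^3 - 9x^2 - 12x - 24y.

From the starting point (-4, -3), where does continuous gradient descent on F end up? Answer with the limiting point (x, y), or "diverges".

F is separable, so gradient descent decouples: x follows -∂F/∂x, y follows -∂F/∂y.
∂F/∂x = -6(x + 1)(x + 2); at x=-4 this is -36, so x increases.
∂F/∂y = 6(y - 2)(y + 2); at y=-3 this is 30, so y decreases.
The y-coordinate has no critical point in that direction and runs off to infinity.

diverges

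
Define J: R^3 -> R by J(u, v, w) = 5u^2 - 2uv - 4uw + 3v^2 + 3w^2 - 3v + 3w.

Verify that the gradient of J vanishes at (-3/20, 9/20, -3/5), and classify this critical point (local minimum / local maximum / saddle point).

local minimum

∇J = (10u - 2v - 4w, -2u + 6v - 3, -4u + 6w + 3); substituting (-3/20, 9/20, -3/5) gives ∇J = (0, 0, 0), so (-3/20, 9/20, -3/5) is indeed a critical point.
The Hessian is constant: H = [[10, -2, -4], [-2, 6, 0], [-4, 0, 6]].
Leading principal minors: Δ₁ = 10, Δ₂ = 56, Δ₃ = 240.
All leading minors are positive, so H is positive definite: a local minimum.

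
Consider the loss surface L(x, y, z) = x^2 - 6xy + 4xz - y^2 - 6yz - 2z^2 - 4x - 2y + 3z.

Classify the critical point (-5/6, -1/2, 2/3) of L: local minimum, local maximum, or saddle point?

The Hessian is constant: H = [[2, -6, 4], [-6, -2, -6], [4, -6, -4]].
Leading principal minors: Δ₁ = 2, Δ₂ = -40, Δ₃ = 408.
The minors fit neither the all-positive nor the alternating-sign pattern, so H is indefinite: a saddle point.

saddle point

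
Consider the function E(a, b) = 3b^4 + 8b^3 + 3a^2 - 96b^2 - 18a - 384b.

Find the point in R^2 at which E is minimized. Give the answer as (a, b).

E(a,b) separates as P(a) + Q(b), so its minimum is min P + min Q.
P'(a) = 6a - 18 vanishes at a ∈ {3}; Q'(b) = 12(b - 4)(b + 2)(b + 4) vanishes at b ∈ {-4, -2, 4}.
Local minima of P (where P''>0): P(3)=-27. Local minima of Q: Q(-4)=256, Q(4)=-1792.
So the global minimum of E is P(3) + Q(4) = -27 − 1792 = -1819, attained at (3, 4).

(3, 4)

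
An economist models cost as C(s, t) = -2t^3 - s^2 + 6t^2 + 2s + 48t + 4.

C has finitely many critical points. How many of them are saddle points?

C separates as a function of s plus a function of t, so ∇C=0 decouples.
∂C/∂s = -2(s - 1) = 0 at s ∈ {1}; ∂C/∂t = -6(t - 4)(t + 2) = 0 at t ∈ {-2, 4}.
The Hessian is diagonal: diag(C_ss, C_tt). Second derivatives: C_ss(1)=-2; C_tt(-2)=36, C_tt(4)=-36.
Saddle points occur where the two diagonal entries have opposite signs: (1, -2). Count: 1.

1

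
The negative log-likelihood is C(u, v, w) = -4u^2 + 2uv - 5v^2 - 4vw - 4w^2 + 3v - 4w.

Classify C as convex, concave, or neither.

C is quadratic, so its Hessian is the constant matrix H = [[-8, 2, 0], [2, -10, -4], [0, -4, -8]].
Leading principal minors: -8, 76, -480.
Signs alternate −, +, − ⇒ H ≺ 0 ⇒ concave.

concave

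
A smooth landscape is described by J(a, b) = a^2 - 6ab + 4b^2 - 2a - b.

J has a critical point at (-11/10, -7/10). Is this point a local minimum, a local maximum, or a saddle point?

saddle point

The Hessian of J is constant: H = [[2, -6], [-6, 8]].
det(H) = 2·8 − (-6)² = -20.
Since det(H) < 0, H is indefinite and the critical point is a saddle point.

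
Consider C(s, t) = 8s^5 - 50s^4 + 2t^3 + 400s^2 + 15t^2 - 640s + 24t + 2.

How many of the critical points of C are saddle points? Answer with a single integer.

4

C separates as a function of s plus a function of t, so ∇C=0 decouples.
∂C/∂s = 40(s - 4)(s - 2)(s - 1)(s + 2) = 0 at s ∈ {-2, 1, 2, 4}; ∂C/∂t = 6(t + 1)(t + 4) = 0 at t ∈ {-4, -1}.
The Hessian is diagonal: diag(C_ss, C_tt). Second derivatives: C_ss(-2)=-2880, C_ss(1)=360, C_ss(2)=-320, C_ss(4)=1440; C_tt(-4)=-18, C_tt(-1)=18.
Saddle points occur where the two diagonal entries have opposite signs: (-2, -1), (1, -4), (2, -1), (4, -4). Count: 4.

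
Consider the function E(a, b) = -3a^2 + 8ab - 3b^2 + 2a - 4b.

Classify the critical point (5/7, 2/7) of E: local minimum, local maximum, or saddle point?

saddle point

The Hessian of E is constant: H = [[-6, 8], [8, -6]].
det(H) = (-6)·(-6) − 8² = -28.
Since det(H) < 0, H is indefinite and the critical point is a saddle point.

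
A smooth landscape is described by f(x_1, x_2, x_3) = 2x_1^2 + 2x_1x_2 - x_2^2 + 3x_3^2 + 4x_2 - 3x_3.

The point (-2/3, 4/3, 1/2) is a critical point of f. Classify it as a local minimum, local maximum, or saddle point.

saddle point

The Hessian is constant: H = [[4, 2, 0], [2, -2, 0], [0, 0, 6]].
Leading principal minors: Δ₁ = 4, Δ₂ = -12, Δ₃ = -72.
The minors fit neither the all-positive nor the alternating-sign pattern, so H is indefinite: a saddle point.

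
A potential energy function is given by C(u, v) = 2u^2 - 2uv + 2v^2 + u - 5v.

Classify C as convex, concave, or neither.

C is quadratic, so its Hessian is the constant matrix H = [[4, -2], [-2, 4]].
det(H) = 12, tr(H) = 8.
det(H) > 0 and tr(H) > 0, so H is positive definite everywhere: convex.

convex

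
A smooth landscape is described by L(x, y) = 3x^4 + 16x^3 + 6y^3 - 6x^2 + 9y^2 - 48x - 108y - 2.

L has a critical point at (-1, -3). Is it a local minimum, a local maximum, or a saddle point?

local maximum

The mixed partial ∂²L/∂x∂y is 0, so the Hessian at any point is diag(L_xx, L_yy) = diag(12(3x^2 + 8x - 1), 18(2y + 1)).
At (-1, -3): H = diag(-72, -90).
Both eigenvalues are negative, so H is negative definite: a local maximum.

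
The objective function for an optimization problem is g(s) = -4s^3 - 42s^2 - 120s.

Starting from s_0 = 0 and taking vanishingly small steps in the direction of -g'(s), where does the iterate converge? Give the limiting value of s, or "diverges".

diverges

g'(s) = -12(s + 2)(s + 5), so g'(0) = -120.
Gradient descent moves in the -g' direction, i.e. s is increasing.
There is no critical point above s=0, and g' keeps the same sign, so the iterate runs off to +∞.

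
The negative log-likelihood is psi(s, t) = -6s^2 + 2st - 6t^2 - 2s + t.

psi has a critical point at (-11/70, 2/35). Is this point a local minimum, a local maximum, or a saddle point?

local maximum

The Hessian of psi is constant: H = [[-12, 2], [2, -12]].
det(H) = (-12)·(-12) − 2² = 140.
det(H) > 0 and tr(H) = -24 < 0, so H is negative definite and the point is a local maximum.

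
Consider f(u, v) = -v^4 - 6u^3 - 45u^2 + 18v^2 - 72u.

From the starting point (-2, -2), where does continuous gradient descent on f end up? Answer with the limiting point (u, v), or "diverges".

f is separable, so gradient descent decouples: u follows -∂f/∂u, v follows -∂f/∂v.
∂f/∂u = -18(u + 1)(u + 4); at u=-2 this is 36, so u decreases.
∂f/∂v = -4v(v - 3)(v + 3); at v=-2 this is -40, so v increases.
u converges to its nearest critical value -4 (a local min of the u-part); v converges to 0. The iterate converges to (-4, 0).

(-4, 0)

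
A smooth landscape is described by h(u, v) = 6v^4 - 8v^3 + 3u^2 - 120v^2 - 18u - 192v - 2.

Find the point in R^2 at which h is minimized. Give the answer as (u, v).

(3, 4)

h(u,v) separates as P(u) + Q(v) − 2, so its minimum is min P + min Q − 2.
P'(u) = 6u - 18 vanishes at u ∈ {3}; Q'(v) = 24(v - 4)(v + 1)(v + 2) vanishes at v ∈ {-2, -1, 4}.
Local minima of P (where P''>0): P(3)=-27. Local minima of Q: Q(-2)=64, Q(4)=-1664.
So the global minimum of h is P(3) + Q(4) − 2 = -27 − 1664 − 2 = -1693, attained at (3, 4).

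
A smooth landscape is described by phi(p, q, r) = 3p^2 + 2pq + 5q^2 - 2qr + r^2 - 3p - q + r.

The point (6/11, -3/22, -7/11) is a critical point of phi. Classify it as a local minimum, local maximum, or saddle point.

local minimum

The Hessian is constant: H = [[6, 2, 0], [2, 10, -2], [0, -2, 2]].
Leading principal minors: Δ₁ = 6, Δ₂ = 56, Δ₃ = 88.
All leading minors are positive, so H is positive definite: a local minimum.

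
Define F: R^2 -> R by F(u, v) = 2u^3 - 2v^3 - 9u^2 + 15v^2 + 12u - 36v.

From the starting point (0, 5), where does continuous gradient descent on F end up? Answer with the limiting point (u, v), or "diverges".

F is separable, so gradient descent decouples: u follows -∂F/∂u, v follows -∂F/∂v.
∂F/∂u = 6(u - 2)(u - 1); at u=0 this is 12, so u decreases.
∂F/∂v = -6(v - 3)(v - 2); at v=5 this is -36, so v increases.
The u-coordinate has no critical point in that direction and runs off to infinity.

diverges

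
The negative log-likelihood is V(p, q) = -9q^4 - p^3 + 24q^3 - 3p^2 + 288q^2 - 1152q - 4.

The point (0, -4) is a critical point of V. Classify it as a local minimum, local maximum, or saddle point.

The mixed partial ∂²V/∂p∂q is 0, so the Hessian at any point is diag(V_pp, V_qq) = diag(-6(p + 1), 36(-3q^2 + 4q + 16)).
At (0, -4): H = diag(-6, -1728).
Both eigenvalues are negative, so H is negative definite: a local maximum.

local maximum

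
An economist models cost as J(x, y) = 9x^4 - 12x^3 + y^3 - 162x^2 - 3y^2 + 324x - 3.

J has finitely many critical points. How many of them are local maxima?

J separates as a function of x plus a function of y, so ∇J=0 decouples.
∂J/∂x = 36(x - 3)(x - 1)(x + 3) = 0 at x ∈ {-3, 1, 3}; ∂J/∂y = 3y(y - 2) = 0 at y ∈ {0, 2}.
The Hessian is diagonal: diag(J_xx, J_yy). Second derivatives: J_xx(-3)=864, J_xx(1)=-288, J_xx(3)=432; J_yy(0)=-6, J_yy(2)=6.
Local maxima occur where both diagonal entries negative: (1, 0). Count: 1.

1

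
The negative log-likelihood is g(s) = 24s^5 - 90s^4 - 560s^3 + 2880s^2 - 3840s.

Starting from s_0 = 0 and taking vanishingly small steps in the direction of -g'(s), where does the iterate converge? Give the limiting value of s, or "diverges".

1

g'(s) = 120(s - 4)(s - 2)(s - 1)(s + 4), so g'(0) = -3840.
Gradient descent moves in the -g' direction, i.e. s is increasing.
The nearest critical point in that direction is s = 1, where g'' = 1800 > 0 (a local minimum). The iterate converges there.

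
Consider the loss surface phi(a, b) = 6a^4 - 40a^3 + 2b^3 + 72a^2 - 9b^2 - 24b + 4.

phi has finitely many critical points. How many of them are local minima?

2

phi separates as a function of a plus a function of b, so ∇phi=0 decouples.
∂phi/∂a = 24a(a - 3)(a - 2) = 0 at a ∈ {0, 2, 3}; ∂phi/∂b = 6(b - 4)(b + 1) = 0 at b ∈ {-1, 4}.
The Hessian is diagonal: diag(phi_aa, phi_bb). Second derivatives: phi_aa(0)=144, phi_aa(2)=-48, phi_aa(3)=72; phi_bb(-1)=-30, phi_bb(4)=30.
Local minima occur where both diagonal entries positive: (0, 4), (3, 4). Count: 2.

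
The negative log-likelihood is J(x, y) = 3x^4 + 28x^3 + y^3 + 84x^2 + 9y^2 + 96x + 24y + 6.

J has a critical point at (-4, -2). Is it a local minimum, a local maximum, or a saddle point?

local minimum

The mixed partial ∂²J/∂x∂y is 0, so the Hessian at any point is diag(J_xx, J_yy) = diag(12(3x^2 + 14x + 14), 6(y + 3)).
At (-4, -2): H = diag(72, 6).
Both eigenvalues are positive, so H is positive definite: a local minimum.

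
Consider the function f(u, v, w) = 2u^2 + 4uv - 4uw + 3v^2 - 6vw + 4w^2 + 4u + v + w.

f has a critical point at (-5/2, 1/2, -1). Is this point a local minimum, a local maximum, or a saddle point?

local minimum

The Hessian is constant: H = [[4, 4, -4], [4, 6, -6], [-4, -6, 8]].
Leading principal minors: Δ₁ = 4, Δ₂ = 8, Δ₃ = 16.
All leading minors are positive, so H is positive definite: a local minimum.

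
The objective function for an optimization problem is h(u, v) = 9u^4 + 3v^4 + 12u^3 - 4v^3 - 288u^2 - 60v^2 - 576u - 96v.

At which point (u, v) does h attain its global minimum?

h(u,v) separates as P(u) + Q(v), so its minimum is min P + min Q.
P'(u) = 36(u - 4)(u + 1)(u + 4) vanishes at u ∈ {-4, -1, 4}; Q'(v) = 12(v - 4)(v + 1)(v + 2) vanishes at v ∈ {-2, -1, 4}.
Local minima of P (where P''>0): P(-4)=-768, P(4)=-3840. Local minima of Q: Q(-2)=32, Q(4)=-832.
So the global minimum of h is P(4) + Q(4) = -3840 − 832 = -4672, attained at (4, 4).

(4, 4)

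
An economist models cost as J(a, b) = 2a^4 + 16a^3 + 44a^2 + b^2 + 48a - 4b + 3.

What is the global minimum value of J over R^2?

-19

J(a,b) separates as P(a) + Q(b) + 3, so its minimum is min P + min Q + 3.
P'(a) = 8(a + 1)(a + 2)(a + 3) vanishes at a ∈ {-3, -2, -1}; Q'(b) = 2b - 4 vanishes at b ∈ {2}.
Local minima of P (where P''>0): P(-3)=-18, P(-1)=-18. Local minima of Q: Q(2)=-4.
So the global minimum of J is P(-3) + Q(2) + 3 = -18 − 4 + 3 = -19, attained at (-3, 2).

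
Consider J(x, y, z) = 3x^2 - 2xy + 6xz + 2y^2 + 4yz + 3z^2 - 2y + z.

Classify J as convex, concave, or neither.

J is quadratic, so its Hessian is the constant matrix H = [[6, -2, 6], [-2, 4, 4], [6, 4, 6]].
Leading principal minors: 6, 20, -216.
Neither pattern holds ⇒ H is indefinite ⇒ neither convex nor concave.

neither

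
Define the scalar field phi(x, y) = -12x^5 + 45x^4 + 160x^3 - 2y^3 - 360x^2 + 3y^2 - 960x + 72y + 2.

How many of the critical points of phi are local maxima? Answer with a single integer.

2

phi separates as a function of x plus a function of y, so ∇phi=0 decouples.
∂phi/∂x = -60(x - 4)(x - 2)(x + 1)(x + 2) = 0 at x ∈ {-2, -1, 2, 4}; ∂phi/∂y = -6(y - 4)(y + 3) = 0 at y ∈ {-3, 4}.
The Hessian is diagonal: diag(phi_xx, phi_yy). Second derivatives: phi_xx(-2)=1440, phi_xx(-1)=-900, phi_xx(2)=1440, phi_xx(4)=-3600; phi_yy(-3)=42, phi_yy(4)=-42.
Local maxima occur where both diagonal entries negative: (-1, 4), (4, 4). Count: 2.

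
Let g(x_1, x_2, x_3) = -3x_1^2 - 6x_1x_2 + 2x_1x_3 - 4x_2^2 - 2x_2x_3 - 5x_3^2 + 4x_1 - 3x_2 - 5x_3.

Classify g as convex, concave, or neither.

concave

g is quadratic, so its Hessian is the constant matrix H = [[-6, -6, 2], [-6, -8, -2], [2, -2, -10]].
Leading principal minors: -6, 12, -16.
Signs alternate −, +, − ⇒ H ≺ 0 ⇒ concave.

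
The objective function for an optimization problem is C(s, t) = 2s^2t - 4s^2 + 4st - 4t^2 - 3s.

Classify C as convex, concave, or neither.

neither

The term 2s^2t is cubic, so the Hessian is not constant.
∂²C/∂s² = 4t - 8, which takes both signs as t varies (negative for sufficiently negative t). A diagonal entry of the Hessian changing sign means the Hessian is neither positive- nor negative-semidefinite on all of R^2.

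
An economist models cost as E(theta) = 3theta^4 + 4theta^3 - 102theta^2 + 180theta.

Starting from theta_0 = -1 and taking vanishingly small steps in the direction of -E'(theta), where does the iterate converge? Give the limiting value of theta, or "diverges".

E'(theta) = 12(theta - 3)(theta - 1)(theta + 5), so E'(-1) = 384.
Gradient descent moves in the -E' direction, i.e. theta is decreasing.
The nearest critical point in that direction is theta = -5, where E'' = 576 > 0 (a local minimum). The iterate converges there.

-5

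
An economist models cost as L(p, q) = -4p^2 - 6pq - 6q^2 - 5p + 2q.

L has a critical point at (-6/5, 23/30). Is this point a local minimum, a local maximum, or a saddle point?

local maximum

The Hessian of L is constant: H = [[-8, -6], [-6, -12]].
det(H) = (-8)·(-12) − (-6)² = 60.
det(H) > 0 and tr(H) = -20 < 0, so H is negative definite and the point is a local maximum.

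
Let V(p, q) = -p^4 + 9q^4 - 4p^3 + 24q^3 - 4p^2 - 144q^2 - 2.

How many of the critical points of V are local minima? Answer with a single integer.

V separates as a function of p plus a function of q, so ∇V=0 decouples.
∂V/∂p = -4p(p + 1)(p + 2) = 0 at p ∈ {-2, -1, 0}; ∂V/∂q = 36q(q - 2)(q + 4) = 0 at q ∈ {-4, 0, 2}.
The Hessian is diagonal: diag(V_pp, V_qq). Second derivatives: V_pp(-2)=-8, V_pp(-1)=4, V_pp(0)=-8; V_qq(-4)=864, V_qq(0)=-288, V_qq(2)=432.
Local minima occur where both diagonal entries positive: (-1, -4), (-1, 2). Count: 2.

2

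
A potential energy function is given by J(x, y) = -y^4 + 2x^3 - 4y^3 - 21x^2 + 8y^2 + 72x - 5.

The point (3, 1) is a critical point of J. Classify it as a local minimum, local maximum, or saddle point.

local maximum

The mixed partial ∂²J/∂x∂y is 0, so the Hessian at any point is diag(J_xx, J_yy) = diag(6(2x - 7), 4(-3y^2 - 6y + 4)).
At (3, 1): H = diag(-6, -20).
Both eigenvalues are negative, so H is negative definite: a local maximum.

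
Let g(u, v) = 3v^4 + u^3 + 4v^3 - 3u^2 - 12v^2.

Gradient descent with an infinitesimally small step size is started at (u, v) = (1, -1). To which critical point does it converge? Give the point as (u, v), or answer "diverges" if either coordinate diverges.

g is separable, so gradient descent decouples: u follows -∂g/∂u, v follows -∂g/∂v.
∂g/∂u = 3u(u - 2); at u=1 this is -3, so u increases.
∂g/∂v = 12v(v - 1)(v + 2); at v=-1 this is 24, so v decreases.
u converges to its nearest critical value 2 (a local min of the u-part); v converges to -2. The iterate converges to (2, -2).

(2, -2)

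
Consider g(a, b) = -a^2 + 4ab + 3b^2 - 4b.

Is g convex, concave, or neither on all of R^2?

g is quadratic, so its Hessian is the constant matrix H = [[-2, 4], [4, 6]].
det(H) = -28, tr(H) = 4.
det(H) < 0, so H is indefinite: neither convex nor concave.

neither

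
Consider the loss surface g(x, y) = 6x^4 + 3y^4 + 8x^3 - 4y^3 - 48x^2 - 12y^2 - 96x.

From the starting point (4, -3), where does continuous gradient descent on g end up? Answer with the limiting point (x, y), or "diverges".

g is separable, so gradient descent decouples: x follows -∂g/∂x, y follows -∂g/∂y.
∂g/∂x = 24(x - 2)(x + 1)(x + 2); at x=4 this is 1440, so x decreases.
∂g/∂y = 12y(y - 2)(y + 1); at y=-3 this is -360, so y increases.
x converges to its nearest critical value 2 (a local min of the x-part); y converges to -1. The iterate converges to (2, -1).

(2, -1)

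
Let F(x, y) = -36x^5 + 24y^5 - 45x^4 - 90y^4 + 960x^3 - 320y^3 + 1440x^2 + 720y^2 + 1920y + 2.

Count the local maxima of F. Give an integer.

F separates as a function of x plus a function of y, so ∇F=0 decouples.
∂F/∂x = -180x(x - 4)(x + 1)(x + 4) = 0 at x ∈ {-4, -1, 0, 4}; ∂F/∂y = 120(y - 4)(y - 2)(y + 1)(y + 2) = 0 at y ∈ {-2, -1, 2, 4}.
The Hessian is diagonal: diag(F_xx, F_yy). Second derivatives: F_xx(-4)=17280, F_xx(-1)=-2700, F_xx(0)=2880, F_xx(4)=-28800; F_yy(-2)=-2880, F_yy(-1)=1800, F_yy(2)=-2880, F_yy(4)=7200.
Local maxima occur where both diagonal entries negative: (-1, -2), (-1, 2), (4, -2), (4, 2). Count: 4.

4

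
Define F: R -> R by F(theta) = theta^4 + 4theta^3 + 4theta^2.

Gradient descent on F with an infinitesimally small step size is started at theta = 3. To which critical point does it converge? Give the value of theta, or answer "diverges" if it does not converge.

0

F'(theta) = 4theta(theta + 1)(theta + 2), so F'(3) = 240.
Gradient descent moves in the -F' direction, i.e. theta is decreasing.
The nearest critical point in that direction is theta = 0, where F'' = 8 > 0 (a local minimum). The iterate converges there.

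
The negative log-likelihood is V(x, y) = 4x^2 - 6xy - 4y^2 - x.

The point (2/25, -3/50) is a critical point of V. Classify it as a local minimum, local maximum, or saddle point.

The Hessian of V is constant: H = [[8, -6], [-6, -8]].
det(H) = 8·(-8) − (-6)² = -100.
Since det(H) < 0, H is indefinite and the critical point is a saddle point.

saddle point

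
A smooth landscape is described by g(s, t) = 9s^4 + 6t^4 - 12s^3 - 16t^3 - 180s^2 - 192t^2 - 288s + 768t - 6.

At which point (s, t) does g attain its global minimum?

(4, -4)

g(s,t) separates as P(s) + Q(t) − 6, so its minimum is min P + min Q − 6.
P'(s) = 36(s - 4)(s + 1)(s + 2) vanishes at s ∈ {-2, -1, 4}; Q'(t) = 24(t - 4)(t - 2)(t + 4) vanishes at t ∈ {-4, 2, 4}.
Local minima of P (where P''>0): P(-2)=96, P(4)=-2496. Local minima of Q: Q(-4)=-3584, Q(4)=512.
So the global minimum of g is P(4) + Q(-4) − 6 = -2496 − 3584 − 6 = -6086, attained at (4, -4).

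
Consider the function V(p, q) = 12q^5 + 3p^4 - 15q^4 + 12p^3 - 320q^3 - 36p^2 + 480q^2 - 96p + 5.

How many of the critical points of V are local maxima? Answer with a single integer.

V separates as a function of p plus a function of q, so ∇V=0 decouples.
∂V/∂p = 12(p - 2)(p + 1)(p + 4) = 0 at p ∈ {-4, -1, 2}; ∂V/∂q = 60q(q - 4)(q - 1)(q + 4) = 0 at q ∈ {-4, 0, 1, 4}.
The Hessian is diagonal: diag(V_pp, V_qq). Second derivatives: V_pp(-4)=216, V_pp(-1)=-108, V_pp(2)=216; V_qq(-4)=-9600, V_qq(0)=960, V_qq(1)=-900, V_qq(4)=5760.
Local maxima occur where both diagonal entries negative: (-1, -4), (-1, 1). Count: 2.

2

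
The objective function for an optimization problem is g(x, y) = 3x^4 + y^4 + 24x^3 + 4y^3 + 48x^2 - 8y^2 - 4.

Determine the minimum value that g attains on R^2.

g(x,y) separates as P(x) + Q(y) − 4, so its minimum is min P + min Q − 4.
P'(x) = 12x(x + 2)(x + 4) vanishes at x ∈ {-4, -2, 0}; Q'(y) = 4y(y - 1)(y + 4) vanishes at y ∈ {-4, 0, 1}.
Local minima of P (where P''>0): P(-4)=0, P(0)=0. Local minima of Q: Q(-4)=-128, Q(1)=-3.
So the global minimum of g is P(-4) + Q(-4) − 4 = 0 − 128 − 4 = -132, attained at (-4, -4).

-132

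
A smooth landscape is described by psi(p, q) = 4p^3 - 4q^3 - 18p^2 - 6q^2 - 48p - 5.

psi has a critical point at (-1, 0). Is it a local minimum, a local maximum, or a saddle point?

The mixed partial ∂²psi/∂p∂q is 0, so the Hessian at any point is diag(psi_pp, psi_qq) = diag(12(2p - 3), -12(2q + 1)).
At (-1, 0): H = diag(-60, -12).
Both eigenvalues are negative, so H is negative definite: a local maximum.

local maximum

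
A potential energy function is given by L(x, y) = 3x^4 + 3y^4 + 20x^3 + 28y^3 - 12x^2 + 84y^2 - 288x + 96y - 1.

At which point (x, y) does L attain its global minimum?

(2, -4)

L(x,y) separates as P(x) + Q(y) − 1, so its minimum is min P + min Q − 1.
P'(x) = 12(x - 2)(x + 3)(x + 4) vanishes at x ∈ {-4, -3, 2}; Q'(y) = 12(y + 1)(y + 2)(y + 4) vanishes at y ∈ {-4, -2, -1}.
Local minima of P (where P''>0): P(-4)=448, P(2)=-416. Local minima of Q: Q(-4)=-64, Q(-1)=-37.
So the global minimum of L is P(2) + Q(-4) − 1 = -416 − 64 − 1 = -481, attained at (2, -4).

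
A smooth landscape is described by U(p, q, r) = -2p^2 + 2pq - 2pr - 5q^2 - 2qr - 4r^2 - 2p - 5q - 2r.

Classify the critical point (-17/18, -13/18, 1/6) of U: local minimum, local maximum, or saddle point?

local maximum

The Hessian is constant: H = [[-4, 2, -2], [2, -10, -2], [-2, -2, -8]].
Leading principal minors: Δ₁ = -4, Δ₂ = 36, Δ₃ = -216.
The minors alternate sign starting negative (−, +, −), so H is negative definite: a local maximum.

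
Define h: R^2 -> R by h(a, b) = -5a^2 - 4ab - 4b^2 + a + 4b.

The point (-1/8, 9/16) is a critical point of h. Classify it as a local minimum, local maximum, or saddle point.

The Hessian of h is constant: H = [[-10, -4], [-4, -8]].
det(H) = (-10)·(-8) − (-4)² = 64.
det(H) > 0 and tr(H) = -18 < 0, so H is negative definite and the point is a local maximum.

local maximum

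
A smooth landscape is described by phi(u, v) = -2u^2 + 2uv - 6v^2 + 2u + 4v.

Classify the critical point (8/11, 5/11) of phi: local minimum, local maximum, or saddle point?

The Hessian of phi is constant: H = [[-4, 2], [2, -12]].
det(H) = (-4)·(-12) − 2² = 44.
det(H) > 0 and tr(H) = -16 < 0, so H is negative definite and the point is a local maximum.

local maximum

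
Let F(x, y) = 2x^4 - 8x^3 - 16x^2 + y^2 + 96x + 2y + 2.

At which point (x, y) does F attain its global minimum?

F(x,y) separates as P(x) + Q(y) + 2, so its minimum is min P + min Q + 2.
P'(x) = 8(x - 3)(x - 2)(x + 2) vanishes at x ∈ {-2, 2, 3}; Q'(y) = 2y + 2 vanishes at y ∈ {-1}.
Local minima of P (where P''>0): P(-2)=-160, P(3)=90. Local minima of Q: Q(-1)=-1.
So the global minimum of F is P(-2) + Q(-1) + 2 = -160 − 1 + 2 = -159, attained at (-2, -1).

(-2, -1)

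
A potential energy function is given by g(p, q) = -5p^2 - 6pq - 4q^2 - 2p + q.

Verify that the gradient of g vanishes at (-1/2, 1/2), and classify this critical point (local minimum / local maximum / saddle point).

∇g = (-10p - 6q - 2, -6p - 8q + 1); substituting (-1/2, 1/2) gives ∇g = (0, 0), so (-1/2, 1/2) is indeed a critical point.
The Hessian of g is constant: H = [[-10, -6], [-6, -8]].
det(H) = (-10)·(-8) − (-6)² = 44.
det(H) > 0 and tr(H) = -18 < 0, so H is negative definite and the point is a local maximum.

local maximum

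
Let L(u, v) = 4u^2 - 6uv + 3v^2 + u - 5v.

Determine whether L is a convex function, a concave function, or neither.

convex

L is quadratic, so its Hessian is the constant matrix H = [[8, -6], [-6, 6]].
det(H) = 12, tr(H) = 14.
det(H) > 0 and tr(H) > 0, so H is positive definite everywhere: convex.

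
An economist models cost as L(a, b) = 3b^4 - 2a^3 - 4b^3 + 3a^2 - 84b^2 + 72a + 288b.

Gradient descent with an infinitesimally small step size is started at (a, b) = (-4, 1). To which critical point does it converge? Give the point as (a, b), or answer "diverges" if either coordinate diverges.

L is separable, so gradient descent decouples: a follows -∂L/∂a, b follows -∂L/∂b.
∂L/∂a = -6(a - 4)(a + 3); at a=-4 this is -48, so a increases.
∂L/∂b = 12(b - 3)(b - 2)(b + 4); at b=1 this is 120, so b decreases.
a converges to its nearest critical value -3 (a local min of the a-part); b converges to -4. The iterate converges to (-3, -4).

(-3, -4)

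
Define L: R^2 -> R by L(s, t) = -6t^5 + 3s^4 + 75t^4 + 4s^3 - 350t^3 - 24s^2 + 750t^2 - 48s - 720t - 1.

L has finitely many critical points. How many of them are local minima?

L separates as a function of s plus a function of t, so ∇L=0 decouples.
∂L/∂s = 12(s - 2)(s + 1)(s + 2) = 0 at s ∈ {-2, -1, 2}; ∂L/∂t = -30(t - 4)(t - 3)(t - 2)(t - 1) = 0 at t ∈ {1, 2, 3, 4}.
The Hessian is diagonal: diag(L_ss, L_tt). Second derivatives: L_ss(-2)=48, L_ss(-1)=-36, L_ss(2)=144; L_tt(1)=180, L_tt(2)=-60, L_tt(3)=60, L_tt(4)=-180.
Local minima occur where both diagonal entries positive: (-2, 1), (-2, 3), (2, 1), (2, 3). Count: 4.

4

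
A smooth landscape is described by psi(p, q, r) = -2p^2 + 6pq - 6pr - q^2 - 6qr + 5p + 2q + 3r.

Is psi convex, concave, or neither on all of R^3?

psi is quadratic, so its Hessian is the constant matrix H = [[-4, 6, -6], [6, -2, -6], [-6, -6, 0]].
Leading principal minors: -4, -28, 648.
Neither pattern holds ⇒ H is indefinite ⇒ neither convex nor concave.

neither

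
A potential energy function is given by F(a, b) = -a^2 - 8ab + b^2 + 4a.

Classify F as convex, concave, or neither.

neither

F is quadratic, so its Hessian is the constant matrix H = [[-2, -8], [-8, 2]].
det(H) = -68, tr(H) = 0.
det(H) < 0, so H is indefinite: neither convex nor concave.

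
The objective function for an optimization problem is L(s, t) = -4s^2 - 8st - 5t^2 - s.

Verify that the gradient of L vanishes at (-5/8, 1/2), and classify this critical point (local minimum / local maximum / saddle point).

∇L = (-8s - 8t - 1, -8s - 10t); substituting (-5/8, 1/2) gives ∇L = (0, 0), so (-5/8, 1/2) is indeed a critical point.
The Hessian of L is constant: H = [[-8, -8], [-8, -10]].
det(H) = (-8)·(-10) − (-8)² = 16.
det(H) > 0 and tr(H) = -18 < 0, so H is negative definite and the point is a local maximum.

local maximum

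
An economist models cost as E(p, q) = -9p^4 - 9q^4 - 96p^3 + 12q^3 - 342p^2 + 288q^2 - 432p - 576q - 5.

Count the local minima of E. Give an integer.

E separates as a function of p plus a function of q, so ∇E=0 decouples.
∂E/∂p = -36(p + 1)(p + 3)(p + 4) = 0 at p ∈ {-4, -3, -1}; ∂E/∂q = -36(q - 4)(q - 1)(q + 4) = 0 at q ∈ {-4, 1, 4}.
The Hessian is diagonal: diag(E_pp, E_qq). Second derivatives: E_pp(-4)=-108, E_pp(-3)=72, E_pp(-1)=-216; E_qq(-4)=-1440, E_qq(1)=540, E_qq(4)=-864.
Local minima occur where both diagonal entries positive: (-3, 1). Count: 1.

1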